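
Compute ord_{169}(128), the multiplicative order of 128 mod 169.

156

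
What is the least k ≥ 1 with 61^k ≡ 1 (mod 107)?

53

The order of 61 must divide φ(107) = 107 − 1 = 106 = 2 · 53.
Divisors of 106: 1, 2, 53, 106.
Test each divisor d:
61^1 ≡ 61
61^2 ≡ 83
61^53 ≡ 1
The smallest such exponent is 53, so the order of 61 is 53.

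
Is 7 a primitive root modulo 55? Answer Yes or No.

55 = 5 · 11 is a product of two distinct odd primes, so (Z/55Z)^× ≅ (Z/5Z)^× × (Z/11Z)^× is not cyclic.
No primitive root modulo 55 exists; in particular 7 is not one.

No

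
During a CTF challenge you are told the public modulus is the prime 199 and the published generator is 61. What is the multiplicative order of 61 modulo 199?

11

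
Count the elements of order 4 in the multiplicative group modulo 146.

φ(146) = φ(2)·φ(73) = 1·72 = 72 = 2^3 · 3^2.
In a cyclic group of order 72, there are φ(d) elements of order d for each divisor d of 72, and zero for non-divisors.
4 = 2^2 divides 72, and φ(4) = 2.

2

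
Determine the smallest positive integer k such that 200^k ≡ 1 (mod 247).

36

By Lagrange's theorem, ord_247(200) divides φ(247) = φ(13·19) = (13−1)·(19−1) = 12·18 = 216 = 2^3 · 3^3.
Divisors of 216: 1, 2, 3, 4, 6, 8, 9, 12, 18, 24, 27, 36, 54, 72, 108, 216.
Evaluate successive powers at the divisors of 216:
200^1 ≡ 200
200^2 ≡ 233
200^3 ≡ 164
200^4 ≡ 196
200^6 ≡ 220
200^8 ≡ 131
200^9 ≡ 18
200^12 ≡ 235
200^18 ≡ 77
200^24 ≡ 144
200^27 ≡ 151
200^36 ≡ 1
So ord_247(200) = 36.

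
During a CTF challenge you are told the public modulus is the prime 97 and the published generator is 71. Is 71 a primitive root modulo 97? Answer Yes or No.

φ(97) = 97 − 1 = 96 = 2^5 · 3.
It suffices to check that the order of 71 is not a proper divisor of 96: compute 71^(96/q) for q ∈ {2, 3}.
71^48 ≡ 96 (mod 97)  [q = 2: ≢ 1 ✓]
71^32 ≡ 61 (mod 97)  [q = 3: ≢ 1 ✓]
All checks pass, so 71 has order 96 and is a primitive root modulo 97.

Yes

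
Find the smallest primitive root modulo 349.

2

φ(349) = 349 − 1 = 348 = 2^2 · 3 · 29.
Test candidates g = 2, 3, … against the prime factors q ∈ {2, 3, 29} of φ(349): g is a generator iff g^(348/q) ≢ 1 for every such q.
g = 2: 2^174 ≡ 348; 2^116 ≡ 226; 2^12 ≡ 257 — none is 1, so 2 is a primitive root.
Hence the least primitive root of 349 is 2.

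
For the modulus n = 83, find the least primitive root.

2

φ(83) = 83 − 1 = 82 = 2 · 41.
Test candidates g = 2, 3, … against the prime factors q ∈ {2, 41} of φ(83): g is a generator iff g^(82/q) ≢ 1 for every such q.
g = 2: 2^41 ≡ 82; 2^2 ≡ 4 — none is 1, so 2 is a primitive root.
The smallest primitive root modulo 83 is 2.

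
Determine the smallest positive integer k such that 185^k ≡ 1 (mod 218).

4

The order of 185 must divide φ(218) = φ(2)·φ(109) = 1·108 = 108 = 2^2 · 3^3.
Divisors of 108: 1, 2, 3, 4, 6, 9, 12, 18, 27, 36, 54, 108.
Evaluate successive powers at the divisors of 108:
185^1 ≡ 185
185^2 ≡ 217
185^3 ≡ 33
185^4 ≡ 1
Therefore the multiplicative order of 185 modulo 218 is 4.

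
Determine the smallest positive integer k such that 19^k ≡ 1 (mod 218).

The order of 19 must divide φ(218) = φ(2)·φ(109) = 1·108 = 108 = 2^2 · 3^3.
Divisors of 108: 1, 2, 3, 4, 6, 9, 12, 18, 27, 36, 54, 108.
Test each divisor d:
19^1 ≡ 19
19^2 ≡ 143
19^3 ≡ 101
19^4 ≡ 175
19^6 ≡ 173
19^9 ≡ 33
19^12 ≡ 63
19^18 ≡ 217
19^27 ≡ 185
19^36 ≡ 1
The smallest such exponent is 36, so the order of 19 is 36.

36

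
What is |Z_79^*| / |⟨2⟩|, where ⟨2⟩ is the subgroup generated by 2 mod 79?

2

By Lagrange's theorem, ord_79(2) divides φ(79) = 79 − 1 = 78 = 2 · 3 · 13.
Divisors of 78: 1, 2, 3, 6, 13, 26, 39, 78.
Compute 2^d (mod 79) for the divisors d until we hit 1:
2^1 ≡ 2 (mod 79)
2^2 ≡ 4 (mod 79)
2^3 ≡ 8 (mod 79)
2^6 ≡ 64 (mod 79)
2^13 ≡ 55 (mod 79)
2^26 ≡ 23 (mod 79)
2^39 ≡ 1 (mod 79) ✓
The order of 2 is 39, so the subgroup it generates has 39 elements.
Index = |(Z/79Z)^×| / |⟨2⟩| = 78 / 39 = 2.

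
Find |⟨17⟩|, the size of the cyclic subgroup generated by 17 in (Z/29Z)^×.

4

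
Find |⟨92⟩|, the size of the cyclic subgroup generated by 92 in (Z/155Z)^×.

The order of 92 must divide φ(155) = φ(5·31) = (5−1)·(31−1) = 4·30 = 120 = 2^3 · 3 · 5.
Divisors of 120: 1, 2, 3, 4, 5, 6, 8, 10, 12, 15, 20, 24, 30, 40, 60, 120.
Check 92^d mod 155 for each divisor in increasing order:
92^1 ≡ 92 (mod 155)
92^2 ≡ 94 (mod 155)
92^3 ≡ 123 (mod 155)
92^4 ≡ 1 (mod 155) ✓
The smallest such exponent is 4, so the order of 92 is 4.

4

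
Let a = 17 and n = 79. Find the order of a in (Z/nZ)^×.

26

By Lagrange's theorem, ord_79(17) divides φ(79) = 79 − 1 = 78 = 2 · 3 · 13.
Divisors of 78: 1, 2, 3, 6, 13, 26, 39, 78.
Evaluate successive powers at the divisors of 78:
17^1 ≡ 17
17^2 ≡ 52
17^3 ≡ 15
17^6 ≡ 67
17^13 ≡ 78
17^26 ≡ 1
So ord_79(17) = 26.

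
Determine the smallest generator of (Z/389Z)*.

φ(389) = 389 − 1 = 388 = 2^2 · 97.
Test candidates g = 2, 3, … against the prime factors q ∈ {2, 97} of φ(389): g is a generator iff g^(388/q) ≢ 1 for every such q.
g = 2: 2^194 ≡ 388; 2^4 ≡ 16 — none is 1, so 2 is a primitive root.
The smallest primitive root modulo 389 is 2.

2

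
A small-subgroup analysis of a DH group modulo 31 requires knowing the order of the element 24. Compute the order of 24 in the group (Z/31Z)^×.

30

The order of 24 must divide φ(31) = 31 − 1 = 30 = 2 · 3 · 5.
Divisors of 30: 1, 2, 3, 5, 6, 10, 15, 30.
Check 24^d mod 31 for each divisor in increasing order:
24^1 ≡ 24 (mod 31)
24^2 ≡ 18 (mod 31)
24^3 ≡ 29 (mod 31)
24^5 ≡ 26 (mod 31)
24^6 ≡ 4 (mod 31)
24^10 ≡ 25 (mod 31)
24^15 ≡ 30 (mod 31)
24^30 ≡ 1 (mod 31) ✓
The smallest such exponent is 30, so the order of 24 is 30.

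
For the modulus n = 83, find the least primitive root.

2

φ(83) = 83 − 1 = 82 = 2 · 41.
Test candidates g = 2, 3, … against the prime factors q ∈ {2, 41} of φ(83): g is a generator iff g^(82/q) ≢ 1 for every such q.
g = 2: 2^41 ≡ 82; 2^2 ≡ 4 — none is 1, so 2 is a primitive root.
So 2 is the smallest generator of (Z/83Z)^×.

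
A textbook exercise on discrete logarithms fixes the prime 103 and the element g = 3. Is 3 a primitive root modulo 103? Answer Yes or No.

No

φ(103) = 103 − 1 = 102 = 2 · 3 · 17.
Test 3^(102/q) mod 103 for each prime factor q of 102:
3^51 ≡ 102 (mod 103)  [q = 2: ≢ 1 ✓]
3^34 ≡ 1 (mod 103)  [q = 3: ≡ 1 ✗]
3^6 ≡ 8 (mod 103)  [q = 17: ≢ 1 ✓]
3^34 ≡ 1 shows ord(3) | 34, strictly less than φ(103); not a primitive root.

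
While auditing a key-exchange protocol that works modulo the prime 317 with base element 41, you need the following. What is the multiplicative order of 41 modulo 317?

316

Since 41 ∈ (Z/317Z)^×, its order divides φ(317) = 317 − 1 = 316 = 2^2 · 79.
Divisors of 316: 1, 2, 4, 79, 158, 316.
Check 41^d mod 317 for each divisor in increasing order:
41^1 ≡ 41
41^2 ≡ 96
41^4 ≡ 23
41^79 ≡ 203
41^158 ≡ 316
41^316 ≡ 1
The smallest such exponent is 316, so the order of 41 is 316.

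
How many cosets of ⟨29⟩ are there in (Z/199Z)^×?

2

Since 29 ∈ (Z/199Z)^×, its order divides φ(199) = 199 − 1 = 198 = 2 · 3^2 · 11.
Divisors of 198: 1, 2, 3, 6, 9, 11, 18, 22, 33, 66, 99, 198.
Check 29^d mod 199 for each divisor in increasing order:
29^1 ≡ 29 (mod 199)
29^2 ≡ 45 (mod 199)
29^3 ≡ 111 (mod 199)
29^6 ≡ 182 (mod 199)
29^9 ≡ 103 (mod 199)
29^11 ≡ 58 (mod 199)
29^18 ≡ 62 (mod 199)
29^22 ≡ 180 (mod 199)
29^33 ≡ 92 (mod 199)
29^66 ≡ 106 (mod 199)
29^99 ≡ 1 (mod 199) ✓
Thus |⟨29⟩| = ord(29) = 99.
The index is φ(199) / ord(29) = 198 / 99 = 2.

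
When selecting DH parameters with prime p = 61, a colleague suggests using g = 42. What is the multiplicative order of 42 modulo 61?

15

By Lagrange's theorem, ord_61(42) divides φ(61) = 61 − 1 = 60 = 2^2 · 3 · 5.
Divisors of 60: 1, 2, 3, 4, 5, 6, 10, 12, 15, 20, 30, 60.
Test each divisor d:
42^1 ≡ 42 (mod 61)
42^2 ≡ 56 (mod 61)
42^3 ≡ 34 (mod 61)
42^4 ≡ 25 (mod 61)
42^5 ≡ 13 (mod 61)
42^6 ≡ 58 (mod 61)
42^10 ≡ 47 (mod 61)
42^12 ≡ 9 (mod 61)
42^15 ≡ 1 (mod 61) ✓
So ord_61(42) = 15.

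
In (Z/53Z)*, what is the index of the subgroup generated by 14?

1

The order of 14 must divide φ(53) = 53 − 1 = 52 = 2^2 · 13.
Divisors of 52: 1, 2, 4, 13, 26, 52.
Evaluate successive powers at the divisors of 52:
14^1 ≡ 14
14^2 ≡ 37
14^4 ≡ 44
14^13 ≡ 23
14^26 ≡ 52
14^52 ≡ 1
So ord_53(14) = 52, hence |⟨14⟩| = 52.
[(Z/53Z)^× : ⟨14⟩] = 52/52 = 1.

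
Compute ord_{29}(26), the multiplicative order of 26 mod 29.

Since 26 ∈ (Z/29Z)^×, its order divides φ(29) = 29 − 1 = 28 = 2^2 · 7.
Divisors of 28: 1, 2, 4, 7, 14, 28.
Compute 26^d (mod 29) for the divisors d until we hit 1:
26^1 ≡ 26
26^2 ≡ 9
26^4 ≡ 23
26^7 ≡ 17
26^14 ≡ 28
26^28 ≡ 1
So ord_29(26) = 28.

28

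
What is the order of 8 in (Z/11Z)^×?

10

ord(8) | φ(11) = 11 − 1 = 10 = 2 · 5.
Divisors of 10: 1, 2, 5, 10.
Test each divisor d:
8^1 ≡ 8 (mod 11)
8^2 ≡ 9 (mod 11)
8^5 ≡ 10 (mod 11)
8^10 ≡ 1 (mod 11) ✓
The smallest such exponent is 10, so the order of 8 is 10.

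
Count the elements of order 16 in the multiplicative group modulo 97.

8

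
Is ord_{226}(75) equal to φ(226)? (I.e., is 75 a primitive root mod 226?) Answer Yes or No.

Yes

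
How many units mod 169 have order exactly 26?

12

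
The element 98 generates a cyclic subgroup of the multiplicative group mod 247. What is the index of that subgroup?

6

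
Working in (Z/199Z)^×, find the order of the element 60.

22

ord(60) | φ(199) = 199 − 1 = 198 = 2 · 3^2 · 11.
Divisors of 198: 1, 2, 3, 6, 9, 11, 18, 22, 33, 66, 99, 198.
Check 60^d mod 199 for each divisor in increasing order:
60^1 ≡ 60 (mod 199)
60^2 ≡ 18 (mod 199)
60^3 ≡ 85 (mod 199)
60^6 ≡ 61 (mod 199)
60^9 ≡ 11 (mod 199)
60^11 ≡ 198 (mod 199)
60^18 ≡ 121 (mod 199)
60^22 ≡ 1 (mod 199) ✓
So ord_199(60) = 22.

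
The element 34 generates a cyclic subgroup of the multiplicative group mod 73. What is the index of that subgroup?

1

By Lagrange's theorem, ord_73(34) divides φ(73) = 73 − 1 = 72 = 2^3 · 3^2.
Divisors of 72: 1, 2, 3, 4, 6, 8, 9, 12, 18, 24, 36, 72.
Check 34^d mod 73 for each divisor in increasing order:
34^1 ≡ 34 (mod 73)
34^2 ≡ 61 (mod 73)
34^3 ≡ 30 (mod 73)
34^4 ≡ 71 (mod 73)
34^6 ≡ 24 (mod 73)
34^8 ≡ 4 (mod 73)
34^9 ≡ 63 (mod 73)
34^12 ≡ 65 (mod 73)
34^18 ≡ 27 (mod 73)
34^24 ≡ 64 (mod 73)
34^36 ≡ 72 (mod 73)
34^72 ≡ 1 (mod 73) ✓
The order of 34 is 72, so the subgroup it generates has 72 elements.
Index = |(Z/73Z)^×| / |⟨34⟩| = 72 / 72 = 1.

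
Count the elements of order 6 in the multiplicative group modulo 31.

2

φ(31) = 31 − 1 = 30 = 2 · 3 · 5.
In a cyclic group of order 30, there are φ(d) elements of order d for each divisor d of 30, and zero for non-divisors.
6 = 2 · 3 divides 30, and φ(6) = 2.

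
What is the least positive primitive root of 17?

φ(17) = 17 − 1 = 16 = 2^4.
Test candidates g = 2, 3, … against the prime factors q ∈ {2} of φ(17): g is a generator iff g^(16/q) ≢ 1 for every such q.
g = 2: 2^8 ≡ 1 — hits 1, so not a primitive root.
g = 3: 3^8 ≡ 16 — none is 1, so 3 is a primitive root.
The smallest primitive root modulo 17 is 3.

3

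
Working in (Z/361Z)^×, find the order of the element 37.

38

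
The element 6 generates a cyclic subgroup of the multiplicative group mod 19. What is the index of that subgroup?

The order of 6 must divide φ(19) = 19 − 1 = 18 = 2 · 3^2.
Divisors of 18: 1, 2, 3, 6, 9, 18.
Compute 6^d (mod 19) for the divisors d until we hit 1:
6^1 ≡ 6 (mod 19)
6^2 ≡ 17 (mod 19)
6^3 ≡ 7 (mod 19)
6^6 ≡ 11 (mod 19)
6^9 ≡ 1 (mod 19) ✓
So ord_19(6) = 9, hence |⟨6⟩| = 9.
The index is φ(19) / ord(6) = 18 / 9 = 2.

2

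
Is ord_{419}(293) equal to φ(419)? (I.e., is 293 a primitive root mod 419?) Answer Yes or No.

φ(419) = 419 − 1 = 418 = 2 · 11 · 19.
Test 293^(418/q) mod 419 for each prime factor q of 418:
293^209 ≡ 1 (mod 419)  [q = 2: ≡ 1 ✗]
293^38 ≡ 129 (mod 419)  [q = 11: ≢ 1 ✓]
293^22 ≡ 60 (mod 419)  [q = 19: ≢ 1 ✓]
293^209 ≡ 1 shows ord(293) | 209, strictly less than φ(419); not a primitive root.

No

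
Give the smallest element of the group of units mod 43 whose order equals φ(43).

φ(43) = 43 − 1 = 42 = 2 · 3 · 7.
Test candidates g = 2, 3, … against the prime factors q ∈ {2, 3, 7} of φ(43): g is a generator iff g^(42/q) ≢ 1 for every such q.
g = 2: 2^21 ≡ 42; 2^14 ≡ 1 — hits 1, so not a primitive root.
g = 3: 3^21 ≡ 42; 3^14 ≡ 36; 3^6 ≡ 41 — none is 1, so 3 is a primitive root.
Hence the least primitive root of 43 is 3.

3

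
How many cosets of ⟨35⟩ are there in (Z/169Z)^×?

4

By Lagrange's theorem, ord_169(35) divides φ(169) = φ(13^2) = 13·(13−1) = 156 = 2^2 · 3 · 13.
Divisors of 156: 1, 2, 3, 4, 6, 12, 13, 26, 39, 52, 78, 156.
Test each divisor d:
35^1 ≡ 35 (mod 169)
35^2 ≡ 42 (mod 169)
35^3 ≡ 118 (mod 169)
35^4 ≡ 74 (mod 169)
35^6 ≡ 66 (mod 169)
35^12 ≡ 131 (mod 169)
35^13 ≡ 22 (mod 169)
35^26 ≡ 146 (mod 169)
35^39 ≡ 1 (mod 169) ✓
Thus |⟨35⟩| = ord(35) = 39.
[(Z/169Z)^× : ⟨35⟩] = 156/39 = 4.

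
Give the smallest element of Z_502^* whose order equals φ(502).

11

φ(502) = φ(2)·φ(251) = 1·250 = 250 = 2 · 5^3.
g is a primitive root iff g^(250/q) ≢ 1 (mod 502) for each prime q ∈ {2, 5}.
g = 2: gcd(2, 502) = 2 > 1, not a unit — skip.
g = 3: 3^125 ≡ 1 — hits 1, so not a primitive root.
g = 4: gcd(4, 502) = 2 > 1, not a unit — skip.
g = 5: 5^125 ≡ 1 — hits 1, so not a primitive root.
g = 6: gcd(6, 502) = 2 > 1, not a unit — skip.
g = 7: 7^125 ≡ 1 — hits 1, so not a primitive root.
g = 8: gcd(8, 502) = 2 > 1, not a unit — skip.
g = 9: 9^125 ≡ 1 — hits 1, so not a primitive root.
g = 10: gcd(10, 502) = 2 > 1, not a unit — skip.
g = 11: 11^125 ≡ 501; 11^50 ≡ 219 — none is 1, so 11 is a primitive root.
The smallest primitive root modulo 502 is 11.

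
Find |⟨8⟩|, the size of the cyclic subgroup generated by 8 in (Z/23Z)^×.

11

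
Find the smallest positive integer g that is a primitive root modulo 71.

φ(71) = 71 − 1 = 70 = 2 · 5 · 7.
g is a primitive root iff g^(70/q) ≢ 1 (mod 71) for each prime q ∈ {2, 5, 7}.
g = 2: 2^35 ≡ 1 — hits 1, so not a primitive root.
g = 3: 3^35 ≡ 1 — hits 1, so not a primitive root.
g = 4: 4^35 ≡ 1 — hits 1, so not a primitive root.
g = 5: 5^35 ≡ 1 — hits 1, so not a primitive root.
g = 6: 6^35 ≡ 1 — hits 1, so not a primitive root.
g = 7: 7^35 ≡ 70; 7^14 ≡ 54; 7^10 ≡ 45 — none is 1, so 7 is a primitive root.
So 7 is the smallest generator of (Z/71Z)^×.

7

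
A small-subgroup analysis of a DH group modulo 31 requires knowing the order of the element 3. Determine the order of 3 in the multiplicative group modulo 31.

The order of 3 must divide φ(31) = 31 − 1 = 30 = 2 · 3 · 5.
Divisors of 30: 1, 2, 3, 5, 6, 10, 15, 30.
Test each divisor d:
3^1 ≡ 3 (mod 31)
3^2 ≡ 9 (mod 31)
3^3 ≡ 27 (mod 31)
3^5 ≡ 26 (mod 31)
3^6 ≡ 16 (mod 31)
3^10 ≡ 25 (mod 31)
3^15 ≡ 30 (mod 31)
3^30 ≡ 1 (mod 31) ✓
Hence ord(3) = 30.

30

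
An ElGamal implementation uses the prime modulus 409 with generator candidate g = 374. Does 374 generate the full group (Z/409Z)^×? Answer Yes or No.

Yes

φ(409) = 409 − 1 = 408 = 2^3 · 3 · 17.
Test 374^(408/q) mod 409 for each prime factor q of 408:
374^204 ≡ 408 (mod 409)  [q = 2: ≢ 1 ✓]
374^136 ≡ 53 (mod 409)  [q = 3: ≢ 1 ✓]
374^24 ≡ 6 (mod 409)  [q = 17: ≢ 1 ✓]
All checks pass, so 374 has order 408 and is a primitive root modulo 409.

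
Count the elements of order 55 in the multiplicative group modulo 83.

0

φ(83) = 83 − 1 = 82 = 2 · 41.
Since (Z/83Z)^× is cyclic of order 82, the number of elements of order d is φ(d) when d | 82 and 0 otherwise.
55 does not divide 82, so no element of (Z/83Z)^× has order 55.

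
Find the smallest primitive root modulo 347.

2

φ(347) = 347 − 1 = 346 = 2 · 173.
g is a primitive root iff g^(346/q) ≢ 1 (mod 347) for each prime q ∈ {2, 173}.
g = 2: 2^173 ≡ 346; 2^2 ≡ 4 — none is 1, so 2 is a primitive root.
Hence the least primitive root of 347 is 2.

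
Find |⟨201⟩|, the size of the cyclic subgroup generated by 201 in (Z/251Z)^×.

25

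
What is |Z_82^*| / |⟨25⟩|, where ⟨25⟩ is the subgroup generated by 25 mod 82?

4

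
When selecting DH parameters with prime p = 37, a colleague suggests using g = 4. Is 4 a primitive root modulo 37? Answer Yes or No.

No

φ(37) = 37 − 1 = 36 = 2^2 · 3^2.
It suffices to check that the order of 4 is not a proper divisor of 36: compute 4^(36/q) for q ∈ {2, 3}.
4^18 ≡ 1 (mod 37)  [q = 2: ≡ 1 ✗]
4^12 ≡ 10 (mod 37)  [q = 3: ≢ 1 ✓]
4^18 ≡ 1 shows ord(4) | 18, strictly less than φ(37); not a primitive root.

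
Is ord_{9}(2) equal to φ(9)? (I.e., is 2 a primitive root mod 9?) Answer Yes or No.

φ(9) = φ(3^2) = 3·(3−1) = 6 = 2 · 3.
It suffices to check that the order of 2 is not a proper divisor of 6: compute 2^(6/q) for q ∈ {2, 3}.
2^3 ≡ 8 (mod 9)  [q = 2: ≢ 1 ✓]
2^2 ≡ 4 (mod 9)  [q = 3: ≢ 1 ✓]
All checks pass, so 2 has order 6 and is a primitive root modulo 9.

Yes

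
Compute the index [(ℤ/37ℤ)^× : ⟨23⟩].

3

ord(23) | φ(37) = 37 − 1 = 36 = 2^2 · 3^2.
Divisors of 36: 1, 2, 3, 4, 6, 9, 12, 18, 36.
Test each divisor d:
23^1 ≡ 23 (mod 37)
23^2 ≡ 11 (mod 37)
23^3 ≡ 31 (mod 37)
23^4 ≡ 10 (mod 37)
23^6 ≡ 36 (mod 37)
23^9 ≡ 6 (mod 37)
23^12 ≡ 1 (mod 37) ✓
So ord_37(23) = 12, hence |⟨23⟩| = 12.
Index = |(Z/37Z)^×| / |⟨23⟩| = 36 / 12 = 3.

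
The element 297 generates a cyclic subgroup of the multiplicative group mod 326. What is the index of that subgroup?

2

ord(297) | φ(326) = φ(2)·φ(163) = 1·162 = 162 = 2 · 3^4.
Divisors of 162: 1, 2, 3, 6, 9, 18, 27, 54, 81, 162.
Compute 297^d (mod 326) for the divisors d until we hit 1:
297^1 ≡ 297 (mod 326)
297^2 ≡ 189 (mod 326)
297^3 ≡ 61 (mod 326)
297^6 ≡ 135 (mod 326)
297^9 ≡ 85 (mod 326)
297^18 ≡ 53 (mod 326)
297^27 ≡ 267 (mod 326)
297^54 ≡ 221 (mod 326)
297^81 ≡ 1 (mod 326) ✓
Thus |⟨297⟩| = ord(297) = 81.
The index is φ(326) / ord(297) = 162 / 81 = 2.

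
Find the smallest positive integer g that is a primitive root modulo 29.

φ(29) = 29 − 1 = 28 = 2^2 · 7.
g is a primitive root iff g^(28/q) ≢ 1 (mod 29) for each prime q ∈ {2, 7}.
g = 2: 2^14 ≡ 28; 2^4 ≡ 16 — none is 1, so 2 is a primitive root.
The smallest primitive root modulo 29 is 2.

2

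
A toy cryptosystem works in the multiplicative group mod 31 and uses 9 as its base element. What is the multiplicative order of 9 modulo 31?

ord(9) | φ(31) = 31 − 1 = 30 = 2 · 3 · 5.
Divisors of 30: 1, 2, 3, 5, 6, 10, 15, 30.
Test each divisor d:
9^1 ≡ 9
9^2 ≡ 19
9^3 ≡ 16
9^5 ≡ 25
9^6 ≡ 8
9^10 ≡ 5
9^15 ≡ 1
The smallest such exponent is 15, so the order of 9 is 15.

15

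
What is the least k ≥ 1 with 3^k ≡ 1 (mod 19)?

18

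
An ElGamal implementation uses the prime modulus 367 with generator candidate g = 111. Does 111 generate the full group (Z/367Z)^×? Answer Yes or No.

φ(367) = 367 − 1 = 366 = 2 · 3 · 61.
It suffices to check that the order of 111 is not a proper divisor of 366: compute 111^(366/q) for q ∈ {2, 3, 61}.
111^183 ≡ 366 (mod 367)  [q = 2: ≢ 1 ✓]
111^122 ≡ 83 (mod 367)  [q = 3: ≢ 1 ✓]
111^6 ≡ 122 (mod 367)  [q = 61: ≢ 1 ✓]
Every test exponent gives a nontrivial residue, hence 111 generates the full group.

Yes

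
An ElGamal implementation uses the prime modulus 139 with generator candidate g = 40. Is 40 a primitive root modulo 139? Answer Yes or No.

Yes

φ(139) = 139 − 1 = 138 = 2 · 3 · 23.
Test 40^(138/q) mod 139 for each prime factor q of 138:
40^69 ≡ 138 (mod 139)  [q = 2: ≢ 1 ✓]
40^46 ≡ 42 (mod 139)  [q = 3: ≢ 1 ✓]
40^6 ≡ 125 (mod 139)  [q = 23: ≢ 1 ✓]
None equal 1, so ord_139(40) = 138: 40 is a primitive root.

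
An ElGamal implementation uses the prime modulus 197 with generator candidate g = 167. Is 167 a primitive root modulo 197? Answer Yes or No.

φ(197) = 197 − 1 = 196 = 2^2 · 7^2.
167 is a primitive root mod 197 iff 167^(φ(197)/q) ≢ 1 for every prime q | φ(197), i.e. q ∈ {2, 7}.
167^98 ≡ 196 (mod 197)  [q = 2: ≢ 1 ✓]
167^28 ≡ 114 (mod 197)  [q = 7: ≢ 1 ✓]
All checks pass, so 167 has order 196 and is a primitive root modulo 197.

Yes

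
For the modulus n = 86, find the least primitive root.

φ(86) = φ(2)·φ(43) = 1·42 = 42 = 2 · 3 · 7.
Test candidates g = 2, 3, … against the prime factors q ∈ {2, 3, 7} of φ(86): g is a generator iff g^(42/q) ≢ 1 for every such q.
g = 2: gcd(2, 86) = 2 > 1, not a unit — skip.
g = 3: 3^21 ≡ 85; 3^14 ≡ 79; 3^6 ≡ 41 — none is 1, so 3 is a primitive root.
So 3 is the smallest generator of (Z/86Z)^×.

3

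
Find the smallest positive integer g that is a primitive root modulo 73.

φ(73) = 73 − 1 = 72 = 2^3 · 3^2.
Test candidates g = 2, 3, … against the prime factors q ∈ {2, 3} of φ(73): g is a generator iff g^(72/q) ≢ 1 for every such q.
g = 2: 2^36 ≡ 1 — hits 1, so not a primitive root.
g = 3: 3^36 ≡ 1 — hits 1, so not a primitive root.
g = 4: 4^36 ≡ 1 — hits 1, so not a primitive root.
g = 5: 5^36 ≡ 72; 5^24 ≡ 8 — none is 1, so 5 is a primitive root.
So 5 is the smallest generator of (Z/73Z)^×.

5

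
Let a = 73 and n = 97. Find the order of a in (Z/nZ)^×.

24

The order of 73 must divide φ(97) = 97 − 1 = 96 = 2^5 · 3.
Divisors of 96: 1, 2, 3, 4, 6, 8, 12, 16, 24, 32, 48, 96.
Compute 73^d (mod 97) for the divisors d until we hit 1:
73^1 ≡ 73
73^2 ≡ 91
73^3 ≡ 47
73^4 ≡ 36
73^6 ≡ 75
73^8 ≡ 35
73^12 ≡ 96
73^16 ≡ 61
73^24 ≡ 1
So ord_97(73) = 24.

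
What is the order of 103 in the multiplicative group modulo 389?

388

Since 103 ∈ (Z/389Z)^×, its order divides φ(389) = 389 − 1 = 388 = 2^2 · 97.
Divisors of 388: 1, 2, 4, 97, 194, 388.
Test each divisor d:
103^1 ≡ 103 (mod 389)
103^2 ≡ 106 (mod 389)
103^4 ≡ 344 (mod 389)
103^97 ≡ 274 (mod 389)
103^194 ≡ 388 (mod 389)
103^388 ≡ 1 (mod 389) ✓
The smallest such exponent is 388, so the order of 103 is 388.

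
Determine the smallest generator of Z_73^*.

φ(73) = 73 − 1 = 72 = 2^3 · 3^2.
Test candidates g = 2, 3, … against the prime factors q ∈ {2, 3} of φ(73): g is a generator iff g^(72/q) ≢ 1 for every such q.
g = 2: 2^36 ≡ 1 — hits 1, so not a primitive root.
g = 3: 3^36 ≡ 1 — hits 1, so not a primitive root.
g = 4: 4^36 ≡ 1 — hits 1, so not a primitive root.
g = 5: 5^36 ≡ 72; 5^24 ≡ 8 — none is 1, so 5 is a primitive root.
So 5 is the smallest generator of (Z/73Z)^×.

5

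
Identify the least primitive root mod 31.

3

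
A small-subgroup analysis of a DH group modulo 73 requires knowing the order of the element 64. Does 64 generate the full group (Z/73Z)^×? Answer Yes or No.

φ(73) = 73 − 1 = 72 = 2^3 · 3^2.
It suffices to check that the order of 64 is not a proper divisor of 72: compute 64^(72/q) for q ∈ {2, 3}.
64^36 ≡ 1 (mod 73)  [q = 2: ≡ 1 ✗]
64^24 ≡ 1 (mod 73)  [q = 3: ≡ 1 ✗]
Since 64^36 ≡ 1, the order of 64 divides 36 < 72, so 64 is not a primitive root.

No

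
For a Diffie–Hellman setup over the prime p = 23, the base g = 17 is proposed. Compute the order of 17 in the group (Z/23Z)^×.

22

The order of 17 must divide φ(23) = 23 − 1 = 22 = 2 · 11.
Divisors of 22: 1, 2, 11, 22.
Check 17^d mod 23 for each divisor in increasing order:
17^1 ≡ 17 (mod 23)
17^2 ≡ 13 (mod 23)
17^11 ≡ 22 (mod 23)
17^22 ≡ 1 (mod 23) ✓
Therefore the multiplicative order of 17 modulo 23 is 22.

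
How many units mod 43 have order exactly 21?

12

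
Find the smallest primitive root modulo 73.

φ(73) = 73 − 1 = 72 = 2^3 · 3^2.
g is a primitive root iff g^(72/q) ≢ 1 (mod 73) for each prime q ∈ {2, 3}.
g = 2: 2^36 ≡ 1 — hits 1, so not a primitive root.
g = 3: 3^36 ≡ 1 — hits 1, so not a primitive root.
g = 4: 4^36 ≡ 1 — hits 1, so not a primitive root.
g = 5: 5^36 ≡ 72; 5^24 ≡ 8 — none is 1, so 5 is a primitive root.
So 5 is the smallest generator of (Z/73Z)^×.

5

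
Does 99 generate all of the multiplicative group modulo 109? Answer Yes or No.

φ(109) = 109 − 1 = 108 = 2^2 · 3^3.
An element g generates (Z/109Z)^× iff g^(108/q) ≢ 1 (mod 109) for each prime q ∈ {2, 3}.
99^54 ≡ 108 (mod 109)  [q = 2: ≢ 1 ✓]
99^36 ≡ 63 (mod 109)  [q = 3: ≢ 1 ✓]
All checks pass, so 99 has order 108 and is a primitive root modulo 109.

Yes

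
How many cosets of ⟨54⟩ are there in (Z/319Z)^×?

The order of 54 must divide φ(319) = φ(11·29) = (11−1)·(29−1) = 10·28 = 280 = 2^3 · 5 · 7.
Divisors of 280: 1, 2, 4, 5, 7, 8, 10, 14, 20, 28, 35, 40, 56, 70, 140, 280.
Compute 54^d (mod 319) for the divisors d until we hit 1:
54^1 ≡ 54
54^2 ≡ 45
54^4 ≡ 111
54^5 ≡ 252
54^7 ≡ 175
54^8 ≡ 199
54^10 ≡ 23
54^14 ≡ 1
Thus |⟨54⟩| = ord(54) = 14.
The index is φ(319) / ord(54) = 280 / 14 = 20.

20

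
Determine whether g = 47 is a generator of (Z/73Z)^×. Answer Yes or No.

φ(73) = 73 − 1 = 72 = 2^3 · 3^2.
It suffices to check that the order of 47 is not a proper divisor of 72: compute 47^(72/q) for q ∈ {2, 3}.
47^36 ≡ 72 (mod 73)  [q = 2: ≢ 1 ✓]
47^24 ≡ 8 (mod 73)  [q = 3: ≢ 1 ✓]
All checks pass, so 47 has order 72 and is a primitive root modulo 73.

Yes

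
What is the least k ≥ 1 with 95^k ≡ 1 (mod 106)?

By Lagrange's theorem, ord_106(95) divides φ(106) = φ(2)·φ(53) = 1·52 = 52 = 2^2 · 13.
Divisors of 52: 1, 2, 4, 13, 26, 52.
Test each divisor d:
95^1 ≡ 95 (mod 106)
95^2 ≡ 15 (mod 106)
95^4 ≡ 13 (mod 106)
95^13 ≡ 1 (mod 106) ✓
So ord_106(95) = 13.

13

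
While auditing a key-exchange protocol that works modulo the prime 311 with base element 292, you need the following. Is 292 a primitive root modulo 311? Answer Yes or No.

φ(311) = 311 − 1 = 310 = 2 · 5 · 31.
It suffices to check that the order of 292 is not a proper divisor of 310: compute 292^(310/q) for q ∈ {2, 5, 31}.
292^155 ≡ 1 (mod 311)  [q = 2: ≡ 1 ✗]
292^62 ≡ 52 (mod 311)  [q = 5: ≢ 1 ✓]
292^10 ≡ 47 (mod 311)  [q = 31: ≢ 1 ✓]
The check at q = 2 fails, so 292 generates a proper subgroup.

No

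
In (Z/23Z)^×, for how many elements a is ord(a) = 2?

1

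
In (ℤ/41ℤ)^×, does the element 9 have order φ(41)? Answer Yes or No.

No

φ(41) = 41 − 1 = 40 = 2^3 · 5.
Test 9^(40/q) mod 41 for each prime factor q of 40:
9^20 ≡ 1 (mod 41)  [q = 2: ≡ 1 ✗]
9^8 ≡ 1 (mod 41)  [q = 5: ≡ 1 ✗]
The check at q = 2 fails, so 9 generates a proper subgroup.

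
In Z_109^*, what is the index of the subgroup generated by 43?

6

Since 43 ∈ (Z/109Z)^×, its order divides φ(109) = 109 − 1 = 108 = 2^2 · 3^3.
Divisors of 108: 1, 2, 3, 4, 6, 9, 12, 18, 27, 36, 54, 108.
Check 43^d mod 109 for each divisor in increasing order:
43^1 ≡ 43 (mod 109)
43^2 ≡ 105 (mod 109)
43^3 ≡ 46 (mod 109)
43^4 ≡ 16 (mod 109)
43^6 ≡ 45 (mod 109)
43^9 ≡ 108 (mod 109)
43^12 ≡ 63 (mod 109)
43^18 ≡ 1 (mod 109) ✓
Thus |⟨43⟩| = ord(43) = 18.
The index is φ(109) / ord(43) = 108 / 18 = 6.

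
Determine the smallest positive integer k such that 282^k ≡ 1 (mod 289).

272

ord(282) | φ(289) = φ(17^2) = 17·(17−1) = 272 = 2^4 · 17.
Divisors of 272: 1, 2, 4, 8, 16, 17, 34, 68, 136, 272.
Test each divisor d:
282^1 ≡ 282
282^2 ≡ 49
282^4 ≡ 89
282^8 ≡ 118
282^16 ≡ 52
282^17 ≡ 214
282^34 ≡ 134
282^68 ≡ 38
282^136 ≡ 288
282^272 ≡ 1
Hence ord(282) = 272.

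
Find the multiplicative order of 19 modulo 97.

By Lagrange's theorem, ord_97(19) divides φ(97) = 97 − 1 = 96 = 2^5 · 3.
Divisors of 96: 1, 2, 3, 4, 6, 8, 12, 16, 24, 32, 48, 96.
Compute 19^d (mod 97) for the divisors d until we hit 1:
19^1 ≡ 19 (mod 97)
19^2 ≡ 70 (mod 97)
19^3 ≡ 69 (mod 97)
19^4 ≡ 50 (mod 97)
19^6 ≡ 8 (mod 97)
19^8 ≡ 75 (mod 97)
19^12 ≡ 64 (mod 97)
19^16 ≡ 96 (mod 97)
19^24 ≡ 22 (mod 97)
19^32 ≡ 1 (mod 97) ✓
The smallest such exponent is 32, so the order of 19 is 32.

32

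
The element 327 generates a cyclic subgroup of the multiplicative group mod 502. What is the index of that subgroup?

1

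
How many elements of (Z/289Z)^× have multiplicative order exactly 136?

φ(289) = φ(17^2) = 17·(17−1) = 272 = 2^4 · 17.
Since (Z/289Z)^× is cyclic of order 272, the number of elements of order d is φ(d) when d | 272 and 0 otherwise.
136 = 2^3 · 17 divides 272, and φ(136) = 64.

64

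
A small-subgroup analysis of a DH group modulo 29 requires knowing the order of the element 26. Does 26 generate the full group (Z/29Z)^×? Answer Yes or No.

Yes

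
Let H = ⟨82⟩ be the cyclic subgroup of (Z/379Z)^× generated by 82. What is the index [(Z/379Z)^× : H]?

The order of 82 must divide φ(379) = 379 − 1 = 378 = 2 · 3^3 · 7.
Divisors of 378: 1, 2, 3, 6, 7, 9, 14, 18, 21, 27, 42, 54, 63, 126, 189, 378.
Test each divisor d:
82^1 ≡ 82 (mod 379)
82^2 ≡ 281 (mod 379)
82^3 ≡ 302 (mod 379)
82^6 ≡ 244 (mod 379)
82^7 ≡ 300 (mod 379)
82^9 ≡ 162 (mod 379)
82^14 ≡ 177 (mod 379)
82^18 ≡ 93 (mod 379)
82^21 ≡ 40 (mod 379)
82^27 ≡ 285 (mod 379)
82^42 ≡ 84 (mod 379)
82^54 ≡ 119 (mod 379)
82^63 ≡ 328 (mod 379)
82^126 ≡ 327 (mod 379)
82^189 ≡ 378 (mod 379)
82^378 ≡ 1 (mod 379) ✓
Thus |⟨82⟩| = ord(82) = 378.
[(Z/379Z)^× : ⟨82⟩] = 378/378 = 1.

1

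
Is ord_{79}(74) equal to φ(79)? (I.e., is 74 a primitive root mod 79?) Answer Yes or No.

Yes

φ(79) = 79 − 1 = 78 = 2 · 3 · 13.
Test 74^(78/q) mod 79 for each prime factor q of 78:
74^39 ≡ 78 (mod 79)  [q = 2: ≢ 1 ✓]
74^26 ≡ 55 (mod 79)  [q = 3: ≢ 1 ✓]
74^6 ≡ 62 (mod 79)  [q = 13: ≢ 1 ✓]
None equal 1, so ord_79(74) = 78: 74 is a primitive root.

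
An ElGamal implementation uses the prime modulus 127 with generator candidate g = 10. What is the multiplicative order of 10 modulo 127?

42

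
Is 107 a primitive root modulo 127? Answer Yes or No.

φ(127) = 127 − 1 = 126 = 2 · 3^2 · 7.
107 is a primitive root mod 127 iff 107^(φ(127)/q) ≢ 1 for every prime q | φ(127), i.e. q ∈ {2, 3, 7}.
107^63 ≡ 1 (mod 127)  [q = 2: ≡ 1 ✗]
107^42 ≡ 1 (mod 127)  [q = 3: ≡ 1 ✗]
107^18 ≡ 1 (mod 127)  [q = 7: ≡ 1 ✗]
107^63 ≡ 1 shows ord(107) | 63, strictly less than φ(127); not a primitive root.

No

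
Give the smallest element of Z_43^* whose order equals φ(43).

3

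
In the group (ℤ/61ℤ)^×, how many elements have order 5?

4

φ(61) = 61 − 1 = 60 = 2^2 · 3 · 5.
Since (Z/61Z)^× is cyclic of order 60, the number of elements of order d is φ(d) when d | 60 and 0 otherwise.
5 | 60, and φ(5) = 5 − 1 = 4.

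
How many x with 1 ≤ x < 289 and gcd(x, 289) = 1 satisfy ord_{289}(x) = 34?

φ(289) = φ(17^2) = 17·(17−1) = 272 = 2^4 · 17.
In a cyclic group of order 272, there are φ(d) elements of order d for each divisor d of 272, and zero for non-divisors.
34 = 2 · 17 divides 272, and φ(34) = 16.

16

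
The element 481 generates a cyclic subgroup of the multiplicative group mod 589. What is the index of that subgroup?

12

By Lagrange's theorem, ord_589(481) divides φ(589) = φ(19·31) = (19−1)·(31−1) = 18·30 = 540 = 2^2 · 3^3 · 5.
Divisors of 540: 1, 2, 3, 4, 5, 6, 9, 10, 12, 15, 18, 20, 27, 30, 36, 45, 54, 60, 90, 108, 135, 180, 270, 540.
Compute 481^d (mod 589) for the divisors d until we hit 1:
481^1 ≡ 481 (mod 589)
481^2 ≡ 473 (mod 589)
481^3 ≡ 159 (mod 589)
481^4 ≡ 498 (mod 589)
481^5 ≡ 404 (mod 589)
481^6 ≡ 543 (mod 589)
481^9 ≡ 343 (mod 589)
481^10 ≡ 63 (mod 589)
481^12 ≡ 349 (mod 589)
481^15 ≡ 125 (mod 589)
481^18 ≡ 438 (mod 589)
481^20 ≡ 435 (mod 589)
481^27 ≡ 39 (mod 589)
481^30 ≡ 311 (mod 589)
481^36 ≡ 419 (mod 589)
481^45 ≡ 1 (mod 589) ✓
So ord_589(481) = 45, hence |⟨481⟩| = 45.
Index = |(Z/589Z)^×| / |⟨481⟩| = 540 / 45 = 12.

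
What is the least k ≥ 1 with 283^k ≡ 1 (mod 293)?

73

ord(283) | φ(293) = 293 − 1 = 292 = 2^2 · 73.
Divisors of 292: 1, 2, 4, 73, 146, 292.
Compute 283^d (mod 293) for the divisors d until we hit 1:
283^1 ≡ 283 (mod 293)
283^2 ≡ 100 (mod 293)
283^4 ≡ 38 (mod 293)
283^73 ≡ 1 (mod 293) ✓
Therefore the multiplicative order of 283 modulo 293 is 73.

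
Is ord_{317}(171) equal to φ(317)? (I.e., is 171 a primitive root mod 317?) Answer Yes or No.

Yes

φ(317) = 317 − 1 = 316 = 2^2 · 79.
It suffices to check that the order of 171 is not a proper divisor of 316: compute 171^(316/q) for q ∈ {2, 79}.
171^158 ≡ 316 (mod 317)  [q = 2: ≢ 1 ✓]
171^4 ≡ 223 (mod 317)  [q = 79: ≢ 1 ✓]
All checks pass, so 171 has order 316 and is a primitive root modulo 317.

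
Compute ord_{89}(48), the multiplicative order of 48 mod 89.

88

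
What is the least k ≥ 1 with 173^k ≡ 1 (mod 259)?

Since 173 ∈ (Z/259Z)^×, its order divides φ(259) = φ(7·37) = (7−1)·(37−1) = 6·36 = 216 = 2^3 · 3^3.
Divisors of 216: 1, 2, 3, 4, 6, 8, 9, 12, 18, 24, 27, 36, 54, 72, 108, 216.
Evaluate successive powers at the divisors of 216:
173^1 ≡ 173 (mod 259)
173^2 ≡ 144 (mod 259)
173^3 ≡ 48 (mod 259)
173^4 ≡ 16 (mod 259)
173^6 ≡ 232 (mod 259)
173^8 ≡ 256 (mod 259)
173^9 ≡ 258 (mod 259)
173^12 ≡ 211 (mod 259)
173^18 ≡ 1 (mod 259) ✓
So ord_259(173) = 18.

18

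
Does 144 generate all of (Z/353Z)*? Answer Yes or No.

φ(353) = 353 − 1 = 352 = 2^5 · 11.
It suffices to check that the order of 144 is not a proper divisor of 352: compute 144^(352/q) for q ∈ {2, 11}.
144^176 ≡ 1 (mod 353)  [q = 2: ≡ 1 ✗]
144^32 ≡ 187 (mod 353)  [q = 11: ≢ 1 ✓]
The check at q = 2 fails, so 144 generates a proper subgroup.

No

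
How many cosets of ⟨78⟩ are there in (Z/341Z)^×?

ord(78) | φ(341) = φ(11·31) = (11−1)·(31−1) = 10·30 = 300 = 2^2 · 3 · 5^2.
Divisors of 300: 1, 2, 3, 4, 5, 6, 10, 12, 15, 20, 25, 30, 50, 60, 75, 100, 150, 300.
Compute 78^d (mod 341) for the divisors d until we hit 1:
78^1 ≡ 78 (mod 341)
78^2 ≡ 287 (mod 341)
78^3 ≡ 221 (mod 341)
78^4 ≡ 188 (mod 341)
78^5 ≡ 1 (mod 341) ✓
So ord_341(78) = 5, hence |⟨78⟩| = 5.
The index is φ(341) / ord(78) = 300 / 5 = 60.

60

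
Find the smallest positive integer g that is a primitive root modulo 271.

φ(271) = 271 − 1 = 270 = 2 · 3^3 · 5.
Test candidates g = 2, 3, … against the prime factors q ∈ {2, 3, 5} of φ(271): g is a generator iff g^(270/q) ≢ 1 for every such q.
g = 2: 2^135 ≡ 1 — hits 1, so not a primitive root.
g = 3: 3^135 ≡ 270; 3^90 ≡ 1 — hits 1, so not a primitive root.
g = 4: 4^135 ≡ 1 — hits 1, so not a primitive root.
g = 5: 5^135 ≡ 1 — hits 1, so not a primitive root.
g = 6: 6^135 ≡ 270; 6^90 ≡ 242; 6^54 ≡ 10 — none is 1, so 6 is a primitive root.
So 6 is the smallest generator of (Z/271Z)^×.

6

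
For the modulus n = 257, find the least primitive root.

3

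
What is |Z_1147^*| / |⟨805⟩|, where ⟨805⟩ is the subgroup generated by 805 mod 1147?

ord(805) | φ(1147) = φ(31·37) = (31−1)·(37−1) = 30·36 = 1080 = 2^3 · 3^3 · 5.
Divisors of 1080: 1, 2, 3, 4, 5, 6, 8, 9, 10, 12, 15, 18, 20, 24, 27, 30, 36, 40, 45, 54, 60, 72, 90, 108, 120, 135, 180, 216, 270, 360, 540, 1080.
Compute 805^d (mod 1147) for the divisors d until we hit 1:
805^1 ≡ 805 (mod 1147)
805^2 ≡ 1117 (mod 1147)
805^3 ≡ 1084 (mod 1147)
805^4 ≡ 900 (mod 1147)
805^5 ≡ 743 (mod 1147)
805^6 ≡ 528 (mod 1147)
805^8 ≡ 218 (mod 1147)
805^9 ≡ 1146 (mod 1147)
805^10 ≡ 342 (mod 1147)
805^12 ≡ 63 (mod 1147)
805^15 ≡ 619 (mod 1147)
805^18 ≡ 1 (mod 1147) ✓
So ord_1147(805) = 18, hence |⟨805⟩| = 18.
Index = |(Z/1147Z)^×| / |⟨805⟩| = 1080 / 18 = 60.

60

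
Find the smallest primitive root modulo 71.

7

φ(71) = 71 − 1 = 70 = 2 · 5 · 7.
Test candidates g = 2, 3, … against the prime factors q ∈ {2, 5, 7} of φ(71): g is a generator iff g^(70/q) ≢ 1 for every such q.
g = 2: 2^35 ≡ 1 — hits 1, so not a primitive root.
g = 3: 3^35 ≡ 1 — hits 1, so not a primitive root.
g = 4: 4^35 ≡ 1 — hits 1, so not a primitive root.
g = 5: 5^35 ≡ 1 — hits 1, so not a primitive root.
g = 6: 6^35 ≡ 1 — hits 1, so not a primitive root.
g = 7: 7^35 ≡ 70; 7^14 ≡ 54; 7^10 ≡ 45 — none is 1, so 7 is a primitive root.
The smallest primitive root modulo 71 is 7.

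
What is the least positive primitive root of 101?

2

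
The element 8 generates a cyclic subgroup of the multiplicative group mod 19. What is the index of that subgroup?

ord(8) | φ(19) = 19 − 1 = 18 = 2 · 3^2.
Divisors of 18: 1, 2, 3, 6, 9, 18.
Test each divisor d:
8^1 ≡ 8 (mod 19)
8^2 ≡ 7 (mod 19)
8^3 ≡ 18 (mod 19)
8^6 ≡ 1 (mod 19) ✓
So ord_19(8) = 6, hence |⟨8⟩| = 6.
The index is φ(19) / ord(8) = 18 / 6 = 3.

3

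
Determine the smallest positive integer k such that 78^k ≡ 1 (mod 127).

126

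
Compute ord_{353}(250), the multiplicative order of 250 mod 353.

352

The order of 250 must divide φ(353) = 353 − 1 = 352 = 2^5 · 11.
Divisors of 352: 1, 2, 4, 8, 11, 16, 22, 32, 44, 88, 176, 352.
Evaluate successive powers at the divisors of 352:
250^1 ≡ 250 (mod 353)
250^2 ≡ 19 (mod 353)
250^4 ≡ 8 (mod 353)
250^8 ≡ 64 (mod 353)
250^11 ≡ 67 (mod 353)
250^16 ≡ 213 (mod 353)
250^22 ≡ 253 (mod 353)
250^32 ≡ 185 (mod 353)
250^44 ≡ 116 (mod 353)
250^88 ≡ 42 (mod 353)
250^176 ≡ 352 (mod 353)
250^352 ≡ 1 (mod 353) ✓
Hence ord(250) = 352.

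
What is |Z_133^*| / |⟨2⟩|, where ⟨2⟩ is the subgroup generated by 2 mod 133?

6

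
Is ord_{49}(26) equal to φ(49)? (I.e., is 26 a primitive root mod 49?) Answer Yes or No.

Yes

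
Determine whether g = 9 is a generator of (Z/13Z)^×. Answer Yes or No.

φ(13) = 13 − 1 = 12 = 2^2 · 3.
9 is a primitive root mod 13 iff 9^(φ(13)/q) ≢ 1 for every prime q | φ(13), i.e. q ∈ {2, 3}.
9^6 ≡ 1 (mod 13)  [q = 2: ≡ 1 ✗]
9^4 ≡ 9 (mod 13)  [q = 3: ≢ 1 ✓]
The check at q = 2 fails, so 9 generates a proper subgroup.

No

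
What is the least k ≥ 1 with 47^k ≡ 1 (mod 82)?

40

By Lagrange's theorem, ord_82(47) divides φ(82) = φ(2)·φ(41) = 1·40 = 40 = 2^3 · 5.
Divisors of 40: 1, 2, 4, 5, 8, 10, 20, 40.
Check 47^d mod 82 for each divisor in increasing order:
47^1 ≡ 47 (mod 82)
47^2 ≡ 77 (mod 82)
47^4 ≡ 25 (mod 82)
47^5 ≡ 27 (mod 82)
47^8 ≡ 51 (mod 82)
47^10 ≡ 73 (mod 82)
47^20 ≡ 81 (mod 82)
47^40 ≡ 1 (mod 82) ✓
Hence ord(47) = 40.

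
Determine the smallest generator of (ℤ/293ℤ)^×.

φ(293) = 293 − 1 = 292 = 2^2 · 73.
Test candidates g = 2, 3, … against the prime factors q ∈ {2, 73} of φ(293): g is a generator iff g^(292/q) ≢ 1 for every such q.
g = 2: 2^146 ≡ 292; 2^4 ≡ 16 — none is 1, so 2 is a primitive root.
Hence the least primitive root of 293 is 2.

2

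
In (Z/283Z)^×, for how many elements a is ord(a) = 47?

46

φ(283) = 283 − 1 = 282 = 2 · 3 · 47.
In a cyclic group of order 282, there are φ(d) elements of order d for each divisor d of 282, and zero for non-divisors.
47 | 282, and φ(47) = 47 − 1 = 46.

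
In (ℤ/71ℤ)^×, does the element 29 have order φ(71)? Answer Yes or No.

No

φ(71) = 71 − 1 = 70 = 2 · 5 · 7.
It suffices to check that the order of 29 is not a proper divisor of 70: compute 29^(70/q) for q ∈ {2, 5, 7}.
29^35 ≡ 1 (mod 71)  [q = 2: ≡ 1 ✗]
29^14 ≡ 57 (mod 71)  [q = 5: ≢ 1 ✓]
29^10 ≡ 48 (mod 71)  [q = 7: ≢ 1 ✓]
The check at q = 2 fails, so 29 generates a proper subgroup.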